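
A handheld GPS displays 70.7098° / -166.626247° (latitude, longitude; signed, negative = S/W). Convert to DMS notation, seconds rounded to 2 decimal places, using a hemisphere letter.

70°42′35.28″ N, 166°37′34.49″ W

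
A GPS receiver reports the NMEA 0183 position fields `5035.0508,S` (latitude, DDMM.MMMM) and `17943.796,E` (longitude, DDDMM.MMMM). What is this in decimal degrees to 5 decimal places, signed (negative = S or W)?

-50.58418, 179.72993

φ: degrees = first 2 digits = 50, minutes = 35.0508; 50 + 35.0508/60 = 50.584180
S → negative
λ: degrees = first 3 digits = 179, minutes = 43.796; 179 + 43.796/60 = 179.729933
E → positive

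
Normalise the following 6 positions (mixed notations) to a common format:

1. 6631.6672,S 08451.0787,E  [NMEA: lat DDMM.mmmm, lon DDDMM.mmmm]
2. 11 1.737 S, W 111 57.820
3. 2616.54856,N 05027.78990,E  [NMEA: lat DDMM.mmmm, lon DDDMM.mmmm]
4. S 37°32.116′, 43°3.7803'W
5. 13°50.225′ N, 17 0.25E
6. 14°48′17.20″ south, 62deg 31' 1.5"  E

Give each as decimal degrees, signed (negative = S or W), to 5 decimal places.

1. -66.52779, 84.85131
2. -11.02895, -111.96367
3. 26.27581, 50.46317
4. -37.53527, -43.06301
5. 13.83708, 17.00417
6. -14.80478, 62.51708

Point 1:
  Latitude: split at 2 digits → 66° and 31.6672′; 66 + 31.6672/60 = 66.527787
  S ⇒ negate
  Lon: split at 3 digits → 084° and 51.0787′; 84 + 51.0787/60 = 84.851312
  E → positive
Point 2:
  Lat: 11 + 1.737/60 = 11.028950
  S ⇒ negate
  Lon: 111 + 57.82/60 = 111.963667
  hemisphere W, so the sign is −
Point 3:
  φ: split at 2 digits → 26° and 16.54856′; 26 + 16.54856/60 = 26.275809
  N ⇒ keep positive
  λ: split at 3 digits → 050° and 27.7899′; 50 + 27.7899/60 = 50.463165
  E → positive
Point 4:
  φ: 37 + 32.116/60 = 37.535267
  S → negative
  λ: 43 + 3.7803/60 = 43.063005
  W ⇒ negate
Point 5:
  φ: 50.225′ = 0.837083°; total 13.837083
  N → positive
  Longitude: 17 + 0.25/60 = 17.004167
  E ⇒ keep positive
Point 6:
  Lat: 14° + 48/60 + 17.2/3600 = 14 + 0.800000 + 0.004778 = 14.804778
  S ⇒ negate
  Longitude: 62° + 31/60 + 1.5/3600 = 62 + 0.516667 + 0.000417 = 62.517083
  E ⇒ keep positive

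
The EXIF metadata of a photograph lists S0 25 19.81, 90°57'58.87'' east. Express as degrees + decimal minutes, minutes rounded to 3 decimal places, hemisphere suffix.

0° 25.330′ S, 90° 57.981′ E

Lat: seconds/60 = 0.33017; minutes = 25 + 0.33017 = 25.33017
Longitude: 57 + 58.87/60 = 57.98117′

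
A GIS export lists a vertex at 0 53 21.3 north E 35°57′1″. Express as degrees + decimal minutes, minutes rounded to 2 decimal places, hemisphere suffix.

Lat: seconds/60 = 0.35500; minutes = 53 + 0.35500 = 53.3550
λ: 57 + 1/60 = 57.0167′

0° 53.36′ N, 35° 57.02′ E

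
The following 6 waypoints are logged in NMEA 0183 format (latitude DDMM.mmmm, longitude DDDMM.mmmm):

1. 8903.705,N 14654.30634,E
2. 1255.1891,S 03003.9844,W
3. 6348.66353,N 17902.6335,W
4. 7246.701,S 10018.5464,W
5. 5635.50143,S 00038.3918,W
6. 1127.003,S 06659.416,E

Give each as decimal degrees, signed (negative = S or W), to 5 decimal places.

1. 89.06175, 146.90511
2. -12.91982, -30.06641
3. 63.81106, -179.04389
4. -72.77835, -100.30911
5. -56.59169, -0.63986
6. -11.45005, 66.99027

Point 1:
  φ: degrees = first 2 digits = 89, minutes = 3.705; 89 + 3.705/60 = 89.061750
  N → positive
  Lon: split at 3 digits → 146° and 54.30634′; 146 + 54.30634/60 = 146.905106
  E → positive
Point 2:
  φ: degrees = first 2 digits = 12, minutes = 55.1891; 12 + 55.1891/60 = 12.919818
  S → negative
  Longitude: split at 3 digits → 030° and 3.9844′; 30 + 3.9844/60 = 30.066407
  W ⇒ negate
Point 3:
  φ: degrees = first 2 digits = 63, minutes = 48.66353; 63 + 48.66353/60 = 63.811059
  N ⇒ keep positive
  Lon: split at 3 digits → 179° and 2.6335′; 179 + 2.6335/60 = 179.043892
  W → negative
Point 4:
  Latitude: split at 2 digits → 72° and 46.701′; 72 + 46.701/60 = 72.778350
  S ⇒ negate
  Longitude: split at 3 digits → 100° and 18.5464′; 100 + 18.5464/60 = 100.309107
  W ⇒ negate
Point 5:
  φ: split at 2 digits → 56° and 35.50143′; 56 + 35.50143/60 = 56.591691
  S → negative
  Lon: degrees = first 3 digits = 0, minutes = 38.3918; 0 + 38.3918/60 = 0.639863
  hemisphere W, so the sign is −
Point 6:
  φ: split at 2 digits → 11° and 27.003′; 11 + 27.003/60 = 11.450050
  hemisphere S, so the sign is −
  λ: split at 3 digits → 066° and 59.416′; 66 + 59.416/60 = 66.990267
  E ⇒ keep positive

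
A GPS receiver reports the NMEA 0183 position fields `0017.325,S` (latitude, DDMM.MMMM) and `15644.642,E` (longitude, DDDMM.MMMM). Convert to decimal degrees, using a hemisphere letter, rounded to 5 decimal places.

0.28875° S, 156.74403° E

Lat: split at 2 digits → 00° and 17.325′; 0 + 17.325/60 = 0.288750
Longitude: degrees = first 3 digits = 156, minutes = 44.642; 156 + 44.642/60 = 156.744033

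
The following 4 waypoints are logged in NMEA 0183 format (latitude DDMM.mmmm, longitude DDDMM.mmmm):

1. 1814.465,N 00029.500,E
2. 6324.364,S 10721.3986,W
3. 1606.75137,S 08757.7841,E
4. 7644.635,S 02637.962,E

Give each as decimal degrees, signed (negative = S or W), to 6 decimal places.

Point 1:
  φ: split at 2 digits → 18° and 14.465′; 18 + 14.465/60 = 18.2410833
  N → positive
  Lon: split at 3 digits → 000° and 29.5′; 0 + 29.5/60 = 0.4916667
  E ⇒ keep positive
Point 2:
  Latitude: split at 2 digits → 63° and 24.364′; 63 + 24.364/60 = 63.4060667
  S ⇒ negate
  Lon: split at 3 digits → 107° and 21.3986′; 107 + 21.3986/60 = 107.3566433
  hemisphere W, so the sign is −
Point 3:
  Lat: degrees = first 2 digits = 16, minutes = 6.75137; 16 + 6.75137/60 = 16.1125228
  S ⇒ negate
  λ: degrees = first 3 digits = 87, minutes = 57.7841; 87 + 57.7841/60 = 87.9630683
  E ⇒ keep positive
Point 4:
  Latitude: split at 2 digits → 76° and 44.635′; 76 + 44.635/60 = 76.7439167
  hemisphere S, so the sign is −
  Lon: split at 3 digits → 026° and 37.962′; 26 + 37.962/60 = 26.6327000
  E → positive

1. 18.241083, 0.491667
2. -63.406067, -107.356643
3. -16.112523, 87.963068
4. -76.743917, 26.632700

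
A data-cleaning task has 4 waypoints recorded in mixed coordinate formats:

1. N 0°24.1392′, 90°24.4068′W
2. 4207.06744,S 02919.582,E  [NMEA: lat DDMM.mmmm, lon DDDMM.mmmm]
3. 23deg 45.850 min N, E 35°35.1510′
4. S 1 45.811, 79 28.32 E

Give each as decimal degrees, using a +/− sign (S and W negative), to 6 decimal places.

1. 0.402320, -90.406780
2. -42.117791, 29.326367
3. 23.764167, 35.585850
4. -1.763517, 79.472000

Point 1:
  φ: 24.1392′ = 0.402320°; total 0.4023200
  N ⇒ keep positive
  Lon: 24.4068′ = 0.406780°; total 90.4067800
  hemisphere W, so the sign is −
Point 2:
  Latitude: degrees = first 2 digits = 42, minutes = 7.06744; 42 + 7.06744/60 = 42.1177907
  S → negative
  Lon: split at 3 digits → 029° and 19.582′; 29 + 19.582/60 = 29.3263667
  E ⇒ keep positive
Point 3:
  φ: 23 + 45.85/60 = 23.7641667
  N ⇒ keep positive
  Longitude: 35.151′ = 0.585850°; total 35.5858500
  E ⇒ keep positive
Point 4:
  Lat: 45.811′ = 0.763517°; total 1.7635167
  hemisphere S, so the sign is −
  λ: 28.32′ = 0.472000°; total 79.4720000
  E → positive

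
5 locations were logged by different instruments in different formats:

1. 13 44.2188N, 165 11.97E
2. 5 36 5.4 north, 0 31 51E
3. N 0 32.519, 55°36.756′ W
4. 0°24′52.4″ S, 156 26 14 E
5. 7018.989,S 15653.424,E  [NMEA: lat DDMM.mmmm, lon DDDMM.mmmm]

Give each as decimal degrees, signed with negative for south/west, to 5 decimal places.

1. 13.73698, 165.19950
2. 5.60150, 0.53083
3. 0.54198, -55.61260
4. -0.41456, 156.43722
5. -70.31648, 156.89040

Point 1:
  Lat: 13 + 44.2188/60 = 13.736980
  N → positive
  Longitude: 11.97′ = 0.199500°; total 165.199500
  E ⇒ keep positive
Point 2:
  φ: 5° + 36/60 + 5.4/3600 = 5 + 0.600000 + 0.001500 = 5.601500
  N → positive
  λ: 0° + 31/60 + 51/3600 = 0 + 0.516667 + 0.014167 = 0.530833
  E → positive
Point 3:
  φ: 0 + 32.519/60 = 0.541983
  N → positive
  λ: 36.756′ = 0.612600°; total 55.612600
  hemisphere W, so the sign is −
Point 4:
  Latitude: 24′ + 52.4″ = 24.87333′; 0 + 24.87333/60 = 0.414556
  S ⇒ negate
  Longitude: 156 + 26/60 + 14/3600 = 156.437222
  E ⇒ keep positive
Point 5:
  Lat: degrees = first 2 digits = 70, minutes = 18.989; 70 + 18.989/60 = 70.316483
  S → negative
  Lon: degrees = first 3 digits = 156, minutes = 53.424; 156 + 53.424/60 = 156.890400
  E ⇒ keep positive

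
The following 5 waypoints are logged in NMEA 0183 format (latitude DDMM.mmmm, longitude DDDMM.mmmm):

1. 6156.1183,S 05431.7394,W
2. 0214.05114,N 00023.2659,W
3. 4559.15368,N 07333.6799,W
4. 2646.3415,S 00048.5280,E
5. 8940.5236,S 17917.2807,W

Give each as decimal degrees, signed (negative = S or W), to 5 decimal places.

1. -61.93531, -54.52899
2. 2.23419, -0.38777
3. 45.98589, -73.56133
4. -26.77236, 0.80880
5. -89.67539, -179.28801

Point 1:
  φ: degrees = first 2 digits = 61, minutes = 56.1183; 61 + 56.1183/60 = 61.935305
  hemisphere S, so the sign is −
  Longitude: split at 3 digits → 054° and 31.7394′; 54 + 31.7394/60 = 54.528990
  W ⇒ negate
Point 2:
  Lat: degrees = first 2 digits = 2, minutes = 14.05114; 2 + 14.05114/60 = 2.234186
  N → positive
  λ: degrees = first 3 digits = 0, minutes = 23.2659; 0 + 23.2659/60 = 0.387765
  W → negative
Point 3:
  Lat: split at 2 digits → 45° and 59.15368′; 45 + 59.15368/60 = 45.985895
  N ⇒ keep positive
  Lon: split at 3 digits → 073° and 33.6799′; 73 + 33.6799/60 = 73.561332
  W ⇒ negate
Point 4:
  Lat: split at 2 digits → 26° and 46.3415′; 26 + 46.3415/60 = 26.772358
  S → negative
  Lon: split at 3 digits → 000° and 48.528′; 0 + 48.528/60 = 0.808800
  E ⇒ keep positive
Point 5:
  φ: split at 2 digits → 89° and 40.5236′; 89 + 40.5236/60 = 89.675393
  hemisphere S, so the sign is −
  Longitude: split at 3 digits → 179° and 17.2807′; 179 + 17.2807/60 = 179.288012
  W ⇒ negate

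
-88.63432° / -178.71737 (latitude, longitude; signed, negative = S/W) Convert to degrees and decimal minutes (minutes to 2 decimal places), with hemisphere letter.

Latitude is negative → S; |value| = 88.634320
Lat: 88° + 0.634320 × 60 = 88° 38.0592′
Longitude is negative → W; |value| = 178.717370
Longitude: 178° + 0.717370 × 60 = 178° 43.0422′

88° 38.06′ S, 178° 43.04′ W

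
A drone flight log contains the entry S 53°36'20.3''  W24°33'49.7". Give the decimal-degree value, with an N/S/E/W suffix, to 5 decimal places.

φ: 53 + 36/60 + 20.3/3600 = 53.605639
Lon: 33′ + 49.7″ = 33.82833′; 24 + 33.82833/60 = 24.563806

53.60564° S, 24.56381° W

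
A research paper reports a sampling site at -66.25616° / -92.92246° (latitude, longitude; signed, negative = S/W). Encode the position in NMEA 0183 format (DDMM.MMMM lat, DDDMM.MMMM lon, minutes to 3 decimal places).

6615.370,S / 09255.348,W

Latitude is negative → S; |value| = 66.256160
Latitude: fractional part 0.256160 → 15.36960 minutes
Longitude is negative → W; |value| = 92.922460
Lon: 92° + 0.922460 × 60 = 92° 55.34760′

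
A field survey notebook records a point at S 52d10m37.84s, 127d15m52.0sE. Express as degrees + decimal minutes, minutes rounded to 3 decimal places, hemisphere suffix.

φ: seconds/60 = 0.63067; minutes = 10 + 0.63067 = 10.63067
Longitude: seconds/60 = 0.86667; minutes = 15 + 0.86667 = 15.86667

52° 10.631′ S, 127° 15.867′ E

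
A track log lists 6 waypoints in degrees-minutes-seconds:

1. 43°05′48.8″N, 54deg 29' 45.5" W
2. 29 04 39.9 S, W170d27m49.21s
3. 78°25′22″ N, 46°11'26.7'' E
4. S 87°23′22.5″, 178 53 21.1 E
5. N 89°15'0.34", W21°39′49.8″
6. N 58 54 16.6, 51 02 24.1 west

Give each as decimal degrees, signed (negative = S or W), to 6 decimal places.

Point 1:
  Latitude: 43 + 5/60 + 48.8/3600 = 43.0968889
  N ⇒ keep positive
  λ: 54° + 29/60 + 45.5/3600 = 54 + 0.483333 + 0.012639 = 54.4959722
  W → negative
Point 2:
  φ: 29° + 4/60 + 39.9/3600 = 29 + 0.066667 + 0.011083 = 29.0777500
  hemisphere S, so the sign is −
  Lon: 27′ + 49.21″ = 27.82017′; 170 + 27.82017/60 = 170.4636694
  W → negative
Point 3:
  Latitude: 78 + 25/60 + 22/3600 = 78.4227778
  N ⇒ keep positive
  λ: 11′ + 26.7″ = 11.44500′; 46 + 11.44500/60 = 46.1907500
  E ⇒ keep positive
Point 4:
  φ: 23′ + 22.5″ = 23.37500′; 87 + 23.37500/60 = 87.3895833
  S ⇒ negate
  λ: 178 + 53/60 + 21.1/3600 = 178.8891944
  E ⇒ keep positive
Point 5:
  Latitude: 89 + 15/60 + 0.34/3600 = 89.2500944
  N → positive
  Longitude: 21° + 39/60 + 49.8/3600 = 21 + 0.650000 + 0.013833 = 21.6638333
  W ⇒ negate
Point 6:
  Lat: 54′ + 16.6″ = 54.27667′; 58 + 54.27667/60 = 58.9046111
  N → positive
  λ: 51° + 2/60 + 24.1/3600 = 51 + 0.033333 + 0.006694 = 51.0400278
  W → negative

1. 43.096889, -54.495972
2. -29.077750, -170.463669
3. 78.422778, 46.190750
4. -87.389583, 178.889194
5. 89.250094, -21.663833
6. 58.904611, -51.040028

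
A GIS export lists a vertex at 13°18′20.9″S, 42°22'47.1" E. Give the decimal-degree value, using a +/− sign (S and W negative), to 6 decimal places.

-13.305806, 42.379750

Latitude: 13 + 18/60 + 20.9/3600 = 13.3058056
hemisphere S, so the sign is −
λ: 42 + 22/60 + 47.1/3600 = 42.3797500
E → positive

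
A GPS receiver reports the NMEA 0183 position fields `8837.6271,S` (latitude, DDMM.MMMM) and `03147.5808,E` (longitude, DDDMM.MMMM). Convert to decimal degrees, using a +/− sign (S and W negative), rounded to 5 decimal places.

-88.62712, 31.79301

φ: degrees = first 2 digits = 88, minutes = 37.6271; 88 + 37.6271/60 = 88.627118
S → negative
Longitude: split at 3 digits → 031° and 47.5808′; 31 + 47.5808/60 = 31.793013
E → positive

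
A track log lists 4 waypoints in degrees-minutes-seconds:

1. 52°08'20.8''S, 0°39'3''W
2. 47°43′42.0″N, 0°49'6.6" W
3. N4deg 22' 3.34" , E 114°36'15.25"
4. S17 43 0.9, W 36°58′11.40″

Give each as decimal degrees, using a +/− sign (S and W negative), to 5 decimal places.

Point 1:
  φ: 8′ + 20.8″ = 8.34667′; 52 + 8.34667/60 = 52.139111
  S ⇒ negate
  λ: 39′ + 3″ = 39.05000′; 0 + 39.05000/60 = 0.650833
  W ⇒ negate
Point 2:
  φ: 43′ + 42″ = 43.70000′; 47 + 43.70000/60 = 47.728333
  N ⇒ keep positive
  Longitude: 0° + 49/60 + 6.6/3600 = 0 + 0.816667 + 0.001833 = 0.818500
  W → negative
Point 3:
  Lat: 4° + 22/60 + 3.34/3600 = 4 + 0.366667 + 0.000928 = 4.367594
  N → positive
  Lon: 114° + 36/60 + 15.25/3600 = 114 + 0.600000 + 0.004236 = 114.604236
  E ⇒ keep positive
Point 4:
  φ: 17 + 43/60 + 0.9/3600 = 17.716917
  S → negative
  Lon: 36° + 58/60 + 11.4/3600 = 36 + 0.966667 + 0.003167 = 36.969833
  W → negative

1. -52.13911, -0.65083
2. 47.72833, -0.81850
3. 4.36759, 114.60424
4. -17.71692, -36.96983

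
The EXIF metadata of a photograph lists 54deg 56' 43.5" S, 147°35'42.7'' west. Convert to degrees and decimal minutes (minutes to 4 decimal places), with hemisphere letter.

54° 56.7250′ S, 147° 35.7117′ W

Lat: seconds/60 = 0.72500; minutes = 56 + 0.72500 = 56.725000
Lon: 35 + 42.7/60 = 35.711667′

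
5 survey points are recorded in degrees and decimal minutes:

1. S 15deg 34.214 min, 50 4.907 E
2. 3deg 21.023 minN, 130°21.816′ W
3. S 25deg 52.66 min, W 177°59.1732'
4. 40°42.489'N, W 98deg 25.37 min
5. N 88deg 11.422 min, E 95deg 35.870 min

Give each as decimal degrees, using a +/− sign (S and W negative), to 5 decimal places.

Point 1:
  φ: 34.214′ = 0.570233°; total 15.570233
  S ⇒ negate
  λ: 50 + 4.907/60 = 50.081783
  E → positive
Point 2:
  Latitude: 3 + 21.023/60 = 3.350383
  N → positive
  Longitude: 130 + 21.816/60 = 130.363600
  W ⇒ negate
Point 3:
  Lat: 52.66′ = 0.877667°; total 25.877667
  S ⇒ negate
  λ: 177 + 59.1732/60 = 177.986220
  W ⇒ negate
Point 4:
  φ: 42.489′ = 0.708150°; total 40.708150
  N ⇒ keep positive
  Lon: 98 + 25.37/60 = 98.422833
  W ⇒ negate
Point 5:
  φ: 88 + 11.422/60 = 88.190367
  N ⇒ keep positive
  Lon: 35.87′ = 0.597833°; total 95.597833
  E ⇒ keep positive

1. -15.57023, 50.08178
2. 3.35038, -130.36360
3. -25.87767, -177.98622
4. 40.70815, -98.42283
5. 88.19037, 95.59783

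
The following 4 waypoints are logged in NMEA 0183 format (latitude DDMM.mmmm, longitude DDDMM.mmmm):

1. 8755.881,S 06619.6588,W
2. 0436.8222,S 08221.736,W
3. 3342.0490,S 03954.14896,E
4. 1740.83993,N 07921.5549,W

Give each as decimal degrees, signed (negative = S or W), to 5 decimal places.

Point 1:
  Lat: degrees = first 2 digits = 87, minutes = 55.881; 87 + 55.881/60 = 87.931350
  hemisphere S, so the sign is −
  Lon: split at 3 digits → 066° and 19.6588′; 66 + 19.6588/60 = 66.327647
  W → negative
Point 2:
  Lat: split at 2 digits → 04° and 36.8222′; 4 + 36.8222/60 = 4.613703
  S → negative
  Lon: degrees = first 3 digits = 82, minutes = 21.736; 82 + 21.736/60 = 82.362267
  W → negative
Point 3:
  Lat: split at 2 digits → 33° and 42.049′; 33 + 42.049/60 = 33.700817
  S → negative
  Longitude: split at 3 digits → 039° and 54.14896′; 39 + 54.14896/60 = 39.902483
  E ⇒ keep positive
Point 4:
  Latitude: split at 2 digits → 17° and 40.83993′; 17 + 40.83993/60 = 17.680666
  N ⇒ keep positive
  Lon: split at 3 digits → 079° and 21.5549′; 79 + 21.5549/60 = 79.359248
  W → negative

1. -87.93135, -66.32765
2. -4.61370, -82.36227
3. -33.70082, 39.90248
4. 17.68067, -79.35925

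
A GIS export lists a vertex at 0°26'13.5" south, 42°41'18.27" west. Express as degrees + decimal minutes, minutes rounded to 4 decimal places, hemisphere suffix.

0° 26.2250′ S, 42° 41.3045′ W

Latitude: seconds/60 = 0.22500; minutes = 26 + 0.22500 = 26.225000
Longitude: seconds/60 = 0.30450; minutes = 41 + 0.30450 = 41.304500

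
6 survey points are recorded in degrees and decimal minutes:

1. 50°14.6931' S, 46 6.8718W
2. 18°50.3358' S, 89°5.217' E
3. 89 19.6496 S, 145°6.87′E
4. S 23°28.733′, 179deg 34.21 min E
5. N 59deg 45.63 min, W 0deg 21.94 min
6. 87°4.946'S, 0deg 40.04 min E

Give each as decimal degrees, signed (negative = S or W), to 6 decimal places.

Point 1:
  φ: 14.6931′ = 0.244885°; total 50.2448850
  S → negative
  Longitude: 6.8718′ = 0.114530°; total 46.1145300
  W → negative
Point 2:
  Latitude: 18 + 50.3358/60 = 18.8389300
  hemisphere S, so the sign is −
  Longitude: 5.217′ = 0.086950°; total 89.0869500
  E ⇒ keep positive
Point 3:
  Latitude: 89 + 19.6496/60 = 89.3274933
  hemisphere S, so the sign is −
  Longitude: 145 + 6.87/60 = 145.1145000
  E → positive
Point 4:
  Latitude: 23 + 28.733/60 = 23.4788833
  S → negative
  λ: 34.21′ = 0.570167°; total 179.5701667
  E → positive
Point 5:
  φ: 59 + 45.63/60 = 59.7605000
  N → positive
  λ: 21.94′ = 0.365667°; total 0.3656667
  hemisphere W, so the sign is −
Point 6:
  Lat: 4.946′ = 0.082433°; total 87.0824333
  S → negative
  λ: 40.04′ = 0.667333°; total 0.6673333
  E ⇒ keep positive

1. -50.244885, -46.114530
2. -18.838930, 89.086950
3. -89.327493, 145.114500
4. -23.478883, 179.570167
5. 59.760500, -0.365667
6. -87.082433, 0.667333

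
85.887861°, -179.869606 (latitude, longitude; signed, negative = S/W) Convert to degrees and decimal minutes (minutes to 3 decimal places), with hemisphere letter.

φ: minutes = (85.887861 − 85) × 60 = 53.27166
Longitude is negative → W; |value| = 179.869606
Lon: fractional part 0.869606 → 52.17636 minutes

85° 53.272′ N, 179° 52.176′ W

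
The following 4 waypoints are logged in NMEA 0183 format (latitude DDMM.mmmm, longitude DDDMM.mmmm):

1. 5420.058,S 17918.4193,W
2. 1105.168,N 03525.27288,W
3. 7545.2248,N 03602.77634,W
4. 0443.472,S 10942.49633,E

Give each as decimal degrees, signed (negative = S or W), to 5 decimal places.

1. -54.33430, -179.30699
2. 11.08613, -35.42121
3. 75.75375, -36.04627
4. -4.72453, 109.70827

Point 1:
  φ: degrees = first 2 digits = 54, minutes = 20.058; 54 + 20.058/60 = 54.334300
  S ⇒ negate
  λ: degrees = first 3 digits = 179, minutes = 18.4193; 179 + 18.4193/60 = 179.306988
  hemisphere W, so the sign is −
Point 2:
  Latitude: split at 2 digits → 11° and 5.168′; 11 + 5.168/60 = 11.086133
  N ⇒ keep positive
  λ: split at 3 digits → 035° and 25.27288′; 35 + 25.27288/60 = 35.421215
  W ⇒ negate
Point 3:
  φ: degrees = first 2 digits = 75, minutes = 45.2248; 75 + 45.2248/60 = 75.753747
  N → positive
  λ: split at 3 digits → 036° and 2.77634′; 36 + 2.77634/60 = 36.046272
  W ⇒ negate
Point 4:
  φ: degrees = first 2 digits = 4, minutes = 43.472; 4 + 43.472/60 = 4.724533
  S → negative
  Longitude: degrees = first 3 digits = 109, minutes = 42.49633; 109 + 42.49633/60 = 109.708272
  E → positive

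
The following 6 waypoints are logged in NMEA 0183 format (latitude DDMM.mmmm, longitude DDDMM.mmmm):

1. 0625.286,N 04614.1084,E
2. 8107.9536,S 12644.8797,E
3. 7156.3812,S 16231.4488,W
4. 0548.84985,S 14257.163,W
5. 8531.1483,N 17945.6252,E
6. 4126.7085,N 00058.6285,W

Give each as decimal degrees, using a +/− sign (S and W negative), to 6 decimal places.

1. 6.421433, 46.235140
2. -81.132560, 126.747995
3. -71.939687, -162.524147
4. -5.814164, -142.952717
5. 85.519138, 179.760420
6. 41.445142, -0.977142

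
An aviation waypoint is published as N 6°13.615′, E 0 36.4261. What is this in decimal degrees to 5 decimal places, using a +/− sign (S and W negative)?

Lat: 6 + 13.615/60 = 6.226917
N ⇒ keep positive
Longitude: 36.4261′ = 0.607102°; total 0.607102
E ⇒ keep positive

6.22692, 0.60710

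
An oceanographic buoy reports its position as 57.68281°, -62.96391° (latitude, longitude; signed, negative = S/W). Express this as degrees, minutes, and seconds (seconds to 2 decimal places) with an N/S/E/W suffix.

57°40′58.12″ N, 62°57′50.08″ W

Lat: whole degrees 57; 40.96860′ → 40′ and 58.1160″
Longitude is negative → W; |value| = 62.963910
λ: 0.963910 × 60 = 57.83460′ → 57′, remainder × 60 = 50.0760″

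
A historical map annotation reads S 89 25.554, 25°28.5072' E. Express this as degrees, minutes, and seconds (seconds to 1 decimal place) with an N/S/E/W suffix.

89°25′33.2″ S, 25°28′30.4″ E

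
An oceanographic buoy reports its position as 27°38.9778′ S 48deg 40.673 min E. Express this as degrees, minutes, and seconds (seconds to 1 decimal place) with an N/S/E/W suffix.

27°38′58.7″ S, 48°40′40.4″ E

φ: fractional minutes 0.97780 × 60 = 58.668″
Longitude: 40.67300′ → 40′ and 0.67300 × 60 = 40.380″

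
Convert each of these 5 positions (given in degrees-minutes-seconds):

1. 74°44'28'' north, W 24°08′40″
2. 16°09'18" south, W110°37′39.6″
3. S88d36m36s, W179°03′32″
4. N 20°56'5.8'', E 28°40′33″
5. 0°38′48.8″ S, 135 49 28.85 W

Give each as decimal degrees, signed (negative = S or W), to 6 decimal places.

Point 1:
  φ: 44′ + 28″ = 44.46667′; 74 + 44.46667/60 = 74.7411111
  N → positive
  λ: 8′ + 40″ = 8.66667′; 24 + 8.66667/60 = 24.1444444
  hemisphere W, so the sign is −
Point 2:
  Latitude: 16 + 9/60 + 18/3600 = 16.1550000
  hemisphere S, so the sign is −
  Lon: 110° + 37/60 + 39.6/3600 = 110 + 0.616667 + 0.011000 = 110.6276667
  W → negative
Point 3:
  Lat: 88° + 36/60 + 36/3600 = 88 + 0.600000 + 0.010000 = 88.6100000
  S ⇒ negate
  λ: 179 + 3/60 + 32/3600 = 179.0588889
  W → negative
Point 4:
  Lat: 56′ + 5.8″ = 56.09667′; 20 + 56.09667/60 = 20.9349444
  N → positive
  Longitude: 40′ + 33″ = 40.55000′; 28 + 40.55000/60 = 28.6758333
  E → positive
Point 5:
  φ: 38′ + 48.8″ = 38.81333′; 0 + 38.81333/60 = 0.6468889
  hemisphere S, so the sign is −
  Lon: 49′ + 28.85″ = 49.48083′; 135 + 49.48083/60 = 135.8246806
  W ⇒ negate

1. 74.741111, -24.144444
2. -16.155000, -110.627667
3. -88.610000, -179.058889
4. 20.934944, 28.675833
5. -0.646889, -135.824681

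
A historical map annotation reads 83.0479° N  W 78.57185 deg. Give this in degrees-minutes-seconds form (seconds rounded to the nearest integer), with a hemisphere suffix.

φ: whole degrees 83; 2.87400′ → 2′ and 52.44″
Longitude: 0.571850 × 60 = 34.31100′ → 34′, remainder × 60 = 18.66″

83°02′52″ N, 78°34′19″ W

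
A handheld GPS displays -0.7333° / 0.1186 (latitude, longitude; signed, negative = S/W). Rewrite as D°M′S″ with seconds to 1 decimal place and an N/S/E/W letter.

0°43′59.9″ S, 0°07′7.0″ E

Latitude is negative → S; |value| = 0.733300
Latitude: 0.733300 × 60 = 43.99800′ → 43′, remainder × 60 = 59.880″
Longitude: 0.118600 × 60 = 7.11600′ → 7′, remainder × 60 = 6.960″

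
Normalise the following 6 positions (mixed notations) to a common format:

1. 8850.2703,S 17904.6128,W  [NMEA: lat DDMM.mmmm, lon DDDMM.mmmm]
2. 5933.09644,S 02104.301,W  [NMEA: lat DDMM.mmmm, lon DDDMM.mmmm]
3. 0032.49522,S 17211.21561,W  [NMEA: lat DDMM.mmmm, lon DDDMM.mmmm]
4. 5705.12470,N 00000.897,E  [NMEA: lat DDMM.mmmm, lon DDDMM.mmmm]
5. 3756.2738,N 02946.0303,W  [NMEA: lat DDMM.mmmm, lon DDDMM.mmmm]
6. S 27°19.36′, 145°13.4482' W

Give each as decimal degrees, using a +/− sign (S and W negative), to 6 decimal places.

1. -88.837838, -179.076880
2. -59.551607, -21.071683
3. -0.541587, -172.186927
4. 57.085412, 0.014950
5. 37.937897, -29.767172
6. -27.322667, -145.224137

Point 1:
  Lat: degrees = first 2 digits = 88, minutes = 50.2703; 88 + 50.2703/60 = 88.8378383
  hemisphere S, so the sign is −
  Lon: split at 3 digits → 179° and 4.6128′; 179 + 4.6128/60 = 179.0768800
  W → negative
Point 2:
  φ: split at 2 digits → 59° and 33.09644′; 59 + 33.09644/60 = 59.5516073
  hemisphere S, so the sign is −
  λ: split at 3 digits → 021° and 4.301′; 21 + 4.301/60 = 21.0716833
  W ⇒ negate
Point 3:
  Lat: split at 2 digits → 00° and 32.49522′; 0 + 32.49522/60 = 0.5415870
  S ⇒ negate
  Lon: split at 3 digits → 172° and 11.21561′; 172 + 11.21561/60 = 172.1869268
  hemisphere W, so the sign is −
Point 4:
  φ: degrees = first 2 digits = 57, minutes = 5.1247; 57 + 5.1247/60 = 57.0854117
  N → positive
  λ: split at 3 digits → 000° and 0.897′; 0 + 0.897/60 = 0.0149500
  E → positive
Point 5:
  φ: degrees = first 2 digits = 37, minutes = 56.2738; 37 + 56.2738/60 = 37.9378967
  N → positive
  λ: degrees = first 3 digits = 29, minutes = 46.0303; 29 + 46.0303/60 = 29.7671717
  hemisphere W, so the sign is −
Point 6:
  Latitude: 19.36′ = 0.322667°; total 27.3226667
  S → negative
  Lon: 145 + 13.4482/60 = 145.2241367
  W → negative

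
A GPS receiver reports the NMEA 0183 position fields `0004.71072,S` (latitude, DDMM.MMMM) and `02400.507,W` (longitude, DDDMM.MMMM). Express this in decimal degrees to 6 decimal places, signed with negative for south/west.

-0.078512, -24.008450

Latitude: split at 2 digits → 00° and 4.71072′; 0 + 4.71072/60 = 0.0785120
S ⇒ negate
Longitude: split at 3 digits → 024° and 0.507′; 24 + 0.507/60 = 24.0084500
hemisphere W, so the sign is −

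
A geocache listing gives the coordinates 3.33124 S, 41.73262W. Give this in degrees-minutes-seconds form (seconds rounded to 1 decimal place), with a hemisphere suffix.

3°19′52.5″ S, 41°43′57.4″ W

Latitude: 0.331240° → 19.87440′; 0.87440 × 60 = 52.464″
Longitude: whole degrees 41; 43.95720′ → 43′ and 57.432″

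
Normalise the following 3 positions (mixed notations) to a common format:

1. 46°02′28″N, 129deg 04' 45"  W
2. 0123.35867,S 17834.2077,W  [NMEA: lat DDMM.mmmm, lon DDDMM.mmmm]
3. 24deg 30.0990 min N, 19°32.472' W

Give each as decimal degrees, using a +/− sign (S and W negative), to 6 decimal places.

Point 1:
  Lat: 46° + 2/60 + 28/3600 = 46 + 0.033333 + 0.007778 = 46.0411111
  N → positive
  Longitude: 4′ + 45″ = 4.75000′; 129 + 4.75000/60 = 129.0791667
  hemisphere W, so the sign is −
Point 2:
  φ: degrees = first 2 digits = 1, minutes = 23.35867; 1 + 23.35867/60 = 1.3893112
  S ⇒ negate
  Longitude: split at 3 digits → 178° and 34.2077′; 178 + 34.2077/60 = 178.5701283
  W → negative
Point 3:
  Latitude: 30.099′ = 0.501650°; total 24.5016500
  N → positive
  Longitude: 32.472′ = 0.541200°; total 19.5412000
  W → negative

1. 46.041111, -129.079167
2. -1.389311, -178.570128
3. 24.501650, -19.541200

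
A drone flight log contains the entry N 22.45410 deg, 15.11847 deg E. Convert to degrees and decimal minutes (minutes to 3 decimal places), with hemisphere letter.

φ: 22° + 0.454100 × 60 = 22° 27.24600′
λ: minutes = (15.118470 − 15) × 60 = 7.10820

22° 27.246′ N, 15° 7.108′ E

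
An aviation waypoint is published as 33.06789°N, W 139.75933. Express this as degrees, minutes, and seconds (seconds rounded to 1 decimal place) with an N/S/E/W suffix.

33°04′4.4″ N, 139°45′33.6″ W

Lat: 0.067890° → 4.07340′; 0.07340 × 60 = 4.404″
Lon: whole degrees 139; 45.55980′ → 45′ and 33.588″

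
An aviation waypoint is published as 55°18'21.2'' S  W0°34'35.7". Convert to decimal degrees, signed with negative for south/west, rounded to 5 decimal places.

-55.30589, -0.57658

Lat: 55° + 18/60 + 21.2/3600 = 55 + 0.300000 + 0.005889 = 55.305889
S ⇒ negate
λ: 34′ + 35.7″ = 34.59500′; 0 + 34.59500/60 = 0.576583
hemisphere W, so the sign is −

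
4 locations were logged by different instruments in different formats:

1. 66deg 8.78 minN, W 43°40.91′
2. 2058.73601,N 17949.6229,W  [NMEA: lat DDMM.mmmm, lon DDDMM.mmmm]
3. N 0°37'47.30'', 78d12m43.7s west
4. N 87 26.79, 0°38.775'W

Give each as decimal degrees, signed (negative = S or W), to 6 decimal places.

Point 1:
  Lat: 8.78′ = 0.146333°; total 66.1463333
  N → positive
  λ: 43 + 40.91/60 = 43.6818333
  hemisphere W, so the sign is −
Point 2:
  Lat: split at 2 digits → 20° and 58.73601′; 20 + 58.73601/60 = 20.9789335
  N → positive
  Lon: split at 3 digits → 179° and 49.6229′; 179 + 49.6229/60 = 179.8270483
  hemisphere W, so the sign is −
Point 3:
  Lat: 0° + 37/60 + 47.3/3600 = 0 + 0.616667 + 0.013139 = 0.6298056
  N ⇒ keep positive
  Lon: 12′ + 43.7″ = 12.72833′; 78 + 12.72833/60 = 78.2121389
  W ⇒ negate
Point 4:
  Lat: 87 + 26.79/60 = 87.4465000
  N ⇒ keep positive
  λ: 38.775′ = 0.646250°; total 0.6462500
  hemisphere W, so the sign is −

1. 66.146333, -43.681833
2. 20.978934, -179.827048
3. 0.629806, -78.212139
4. 87.446500, -0.646250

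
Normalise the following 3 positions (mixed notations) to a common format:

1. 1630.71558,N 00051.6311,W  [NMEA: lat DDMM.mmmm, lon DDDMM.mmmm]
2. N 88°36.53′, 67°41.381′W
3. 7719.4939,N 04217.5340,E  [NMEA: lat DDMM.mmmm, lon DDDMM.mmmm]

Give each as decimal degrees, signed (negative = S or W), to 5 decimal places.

1. 16.51193, -0.86052
2. 88.60883, -67.68968
3. 77.32490, 42.29223

Point 1:
  Lat: split at 2 digits → 16° and 30.71558′; 16 + 30.71558/60 = 16.511926
  N → positive
  Lon: split at 3 digits → 000° and 51.6311′; 0 + 51.6311/60 = 0.860518
  W ⇒ negate
Point 2:
  φ: 36.53′ = 0.608833°; total 88.608833
  N ⇒ keep positive
  Lon: 67 + 41.381/60 = 67.689683
  W → negative
Point 3:
  φ: degrees = first 2 digits = 77, minutes = 19.4939; 77 + 19.4939/60 = 77.324898
  N ⇒ keep positive
  Longitude: degrees = first 3 digits = 42, minutes = 17.534; 42 + 17.534/60 = 42.292233
  E → positive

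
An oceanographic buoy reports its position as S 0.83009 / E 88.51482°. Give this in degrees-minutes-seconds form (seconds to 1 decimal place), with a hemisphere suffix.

φ: 0.830090° → 49.80540′; 0.80540 × 60 = 48.324″
Longitude: whole degrees 88; 30.88920′ → 30′ and 53.352″

0°49′48.3″ S, 88°30′53.4″ E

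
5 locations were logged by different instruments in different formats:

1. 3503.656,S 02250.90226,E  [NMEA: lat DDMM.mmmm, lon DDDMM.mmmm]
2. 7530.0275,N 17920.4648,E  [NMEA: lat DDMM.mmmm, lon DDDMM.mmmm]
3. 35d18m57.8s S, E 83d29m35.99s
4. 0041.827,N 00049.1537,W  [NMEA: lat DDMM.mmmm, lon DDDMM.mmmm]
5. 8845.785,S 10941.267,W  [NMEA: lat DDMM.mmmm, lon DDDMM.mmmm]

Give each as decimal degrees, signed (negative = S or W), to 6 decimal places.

1. -35.060933, 22.848371
2. 75.500458, 179.341080
3. -35.316056, 83.493331
4. 0.697117, -0.819228
5. -88.763083, -109.687783

Point 1:
  Latitude: split at 2 digits → 35° and 3.656′; 35 + 3.656/60 = 35.0609333
  hemisphere S, so the sign is −
  Lon: degrees = first 3 digits = 22, minutes = 50.90226; 22 + 50.90226/60 = 22.8483710
  E ⇒ keep positive
Point 2:
  φ: split at 2 digits → 75° and 30.0275′; 75 + 30.0275/60 = 75.5004583
  N ⇒ keep positive
  λ: split at 3 digits → 179° and 20.4648′; 179 + 20.4648/60 = 179.3410800
  E → positive
Point 3:
  φ: 35° + 18/60 + 57.8/3600 = 35 + 0.300000 + 0.016056 = 35.3160556
  hemisphere S, so the sign is −
  Longitude: 83° + 29/60 + 35.99/3600 = 83 + 0.483333 + 0.009997 = 83.4933306
  E → positive
Point 4:
  φ: degrees = first 2 digits = 0, minutes = 41.827; 0 + 41.827/60 = 0.6971167
  N → positive
  Longitude: split at 3 digits → 000° and 49.1537′; 0 + 49.1537/60 = 0.8192283
  hemisphere W, so the sign is −
Point 5:
  φ: split at 2 digits → 88° and 45.785′; 88 + 45.785/60 = 88.7630833
  S → negative
  Longitude: degrees = first 3 digits = 109, minutes = 41.267; 109 + 41.267/60 = 109.6877833
  hemisphere W, so the sign is −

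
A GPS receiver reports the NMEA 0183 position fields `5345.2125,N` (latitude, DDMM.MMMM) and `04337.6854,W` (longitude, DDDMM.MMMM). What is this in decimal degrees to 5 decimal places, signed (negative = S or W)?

Latitude: split at 2 digits → 53° and 45.2125′; 53 + 45.2125/60 = 53.753542
N → positive
λ: split at 3 digits → 043° and 37.6854′; 43 + 37.6854/60 = 43.628090
hemisphere W, so the sign is −

53.75354, -43.62809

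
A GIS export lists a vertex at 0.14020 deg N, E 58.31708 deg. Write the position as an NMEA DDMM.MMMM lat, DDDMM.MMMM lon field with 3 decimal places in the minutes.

0008.412,N / 05819.025,E

Lat: fractional part 0.140200 → 8.41200 minutes
Longitude: fractional part 0.317080 → 19.02480 minutes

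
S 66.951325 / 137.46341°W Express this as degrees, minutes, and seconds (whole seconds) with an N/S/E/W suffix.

66°57′5″ S, 137°27′48″ W

φ: 0.951325 × 60 = 57.07950′ → 57′, remainder × 60 = 4.77″
λ: 0.463410° → 27.80460′; 0.80460 × 60 = 48.28″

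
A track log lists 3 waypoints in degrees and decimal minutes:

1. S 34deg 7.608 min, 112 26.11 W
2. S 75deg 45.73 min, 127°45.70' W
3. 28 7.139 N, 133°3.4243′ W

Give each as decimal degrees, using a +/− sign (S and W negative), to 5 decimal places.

1. -34.12680, -112.43517
2. -75.76217, -127.76167
3. 28.11898, -133.05707

Point 1:
  φ: 34 + 7.608/60 = 34.126800
  S → negative
  λ: 26.11′ = 0.435167°; total 112.435167
  hemisphere W, so the sign is −
Point 2:
  Latitude: 45.73′ = 0.762167°; total 75.762167
  S ⇒ negate
  Longitude: 45.7′ = 0.761667°; total 127.761667
  hemisphere W, so the sign is −
Point 3:
  φ: 7.139′ = 0.118983°; total 28.118983
  N ⇒ keep positive
  λ: 133 + 3.4243/60 = 133.057072
  W ⇒ negate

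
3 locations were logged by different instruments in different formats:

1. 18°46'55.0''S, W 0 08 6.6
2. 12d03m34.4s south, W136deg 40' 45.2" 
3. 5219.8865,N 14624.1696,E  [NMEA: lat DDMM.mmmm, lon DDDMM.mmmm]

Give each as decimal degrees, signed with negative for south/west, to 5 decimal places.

1. -18.78194, -0.13517
2. -12.05956, -136.67922
3. 52.33144, 146.40283

Point 1:
  Lat: 18° + 46/60 + 55/3600 = 18 + 0.766667 + 0.015278 = 18.781944
  S → negative
  λ: 0 + 8/60 + 6.6/3600 = 0.135167
  hemisphere W, so the sign is −
Point 2:
  Lat: 12 + 3/60 + 34.4/3600 = 12.059556
  hemisphere S, so the sign is −
  λ: 136 + 40/60 + 45.2/3600 = 136.679222
  hemisphere W, so the sign is −
Point 3:
  Latitude: degrees = first 2 digits = 52, minutes = 19.8865; 52 + 19.8865/60 = 52.331442
  N ⇒ keep positive
  Lon: split at 3 digits → 146° and 24.1696′; 146 + 24.1696/60 = 146.402827
  E → positive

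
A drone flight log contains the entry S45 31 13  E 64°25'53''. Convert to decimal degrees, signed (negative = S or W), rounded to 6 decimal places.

-45.520278, 64.431389

φ: 45 + 31/60 + 13/3600 = 45.5202778
S ⇒ negate
Lon: 64 + 25/60 + 53/3600 = 64.4313889
E ⇒ keep positive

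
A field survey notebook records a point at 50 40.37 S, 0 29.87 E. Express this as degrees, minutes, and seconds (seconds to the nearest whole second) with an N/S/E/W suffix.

50°40′22″ S, 0°29′52″ E

Lat: 40.37000′ → 40′ and 0.37000 × 60 = 22.20″
Longitude: fractional minutes 0.87000 × 60 = 52.20″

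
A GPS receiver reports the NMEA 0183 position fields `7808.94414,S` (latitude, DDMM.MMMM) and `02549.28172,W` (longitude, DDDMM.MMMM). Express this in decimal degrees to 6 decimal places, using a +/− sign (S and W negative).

-78.149069, -25.821362

φ: split at 2 digits → 78° and 8.94414′; 78 + 8.94414/60 = 78.1490690
hemisphere S, so the sign is −
λ: split at 3 digits → 025° and 49.28172′; 25 + 49.28172/60 = 25.8213620
hemisphere W, so the sign is −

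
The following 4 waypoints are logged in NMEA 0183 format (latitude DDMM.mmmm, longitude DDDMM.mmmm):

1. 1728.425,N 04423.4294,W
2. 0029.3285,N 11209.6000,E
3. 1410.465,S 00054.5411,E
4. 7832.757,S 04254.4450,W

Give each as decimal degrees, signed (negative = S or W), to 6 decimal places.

Point 1:
  Latitude: split at 2 digits → 17° and 28.425′; 17 + 28.425/60 = 17.4737500
  N → positive
  Longitude: split at 3 digits → 044° and 23.4294′; 44 + 23.4294/60 = 44.3904900
  hemisphere W, so the sign is −
Point 2:
  Lat: degrees = first 2 digits = 0, minutes = 29.3285; 0 + 29.3285/60 = 0.4888083
  N ⇒ keep positive
  Longitude: split at 3 digits → 112° and 9.6′; 112 + 9.6/60 = 112.1600000
  E → positive
Point 3:
  Latitude: split at 2 digits → 14° and 10.465′; 14 + 10.465/60 = 14.1744167
  S ⇒ negate
  Longitude: split at 3 digits → 000° and 54.5411′; 0 + 54.5411/60 = 0.9090183
  E → positive
Point 4:
  Lat: degrees = first 2 digits = 78, minutes = 32.757; 78 + 32.757/60 = 78.5459500
  S ⇒ negate
  Longitude: degrees = first 3 digits = 42, minutes = 54.445; 42 + 54.445/60 = 42.9074167
  W ⇒ negate

1. 17.473750, -44.390490
2. 0.488808, 112.160000
3. -14.174417, 0.909018
4. -78.545950, -42.907417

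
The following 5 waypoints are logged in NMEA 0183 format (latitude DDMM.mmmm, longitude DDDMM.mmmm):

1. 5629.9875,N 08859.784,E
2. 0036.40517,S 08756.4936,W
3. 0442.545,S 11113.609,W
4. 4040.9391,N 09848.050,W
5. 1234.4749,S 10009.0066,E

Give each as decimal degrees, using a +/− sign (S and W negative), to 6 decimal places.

Point 1:
  Latitude: degrees = first 2 digits = 56, minutes = 29.9875; 56 + 29.9875/60 = 56.4997917
  N ⇒ keep positive
  λ: split at 3 digits → 088° and 59.784′; 88 + 59.784/60 = 88.9964000
  E ⇒ keep positive
Point 2:
  φ: degrees = first 2 digits = 0, minutes = 36.40517; 0 + 36.40517/60 = 0.6067528
  hemisphere S, so the sign is −
  Longitude: split at 3 digits → 087° and 56.4936′; 87 + 56.4936/60 = 87.9415600
  W → negative
Point 3:
  φ: split at 2 digits → 04° and 42.545′; 4 + 42.545/60 = 4.7090833
  S ⇒ negate
  Longitude: degrees = first 3 digits = 111, minutes = 13.609; 111 + 13.609/60 = 111.2268167
  hemisphere W, so the sign is −
Point 4:
  φ: split at 2 digits → 40° and 40.9391′; 40 + 40.9391/60 = 40.6823183
  N ⇒ keep positive
  λ: degrees = first 3 digits = 98, minutes = 48.05; 98 + 48.05/60 = 98.8008333
  W → negative
Point 5:
  Lat: degrees = first 2 digits = 12, minutes = 34.4749; 12 + 34.4749/60 = 12.5745817
  S → negative
  λ: split at 3 digits → 100° and 9.0066′; 100 + 9.0066/60 = 100.1501100
  E → positive

1. 56.499792, 88.996400
2. -0.606753, -87.941560
3. -4.709083, -111.226817
4. 40.682318, -98.800833
5. -12.574582, 100.150110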